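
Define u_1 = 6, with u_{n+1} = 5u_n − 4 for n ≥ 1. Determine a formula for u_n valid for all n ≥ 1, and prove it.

Claim: u_n = 5^n + 1.

Base case: u_1 = 6, and 5^1 + 1 = 5 + 1 = 6.
Assume u_j = 5^j + 1 for some j ≥ 1.
Then u_{j+1} = 5u_j − 4 = 5·(5^j + 1) − 4 = 5^{j+1} + 5 − 4 = 5^{j+1} + 1.
Hence u_n = 5^n + 1 for every n ≥ 1, by induction.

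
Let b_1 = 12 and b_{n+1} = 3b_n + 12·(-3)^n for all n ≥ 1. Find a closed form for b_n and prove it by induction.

Claim: b_n = 2·3^n − 2·(-3)^n.

Base case: b_1 = 12, and 2·3^1 − 2·(-3)^1 = 6 + 6 = 12.
Assume b_k = 2·3^k − 2·(-3)^k for some k ≥ 1.
Then b_{k+1} = 3b_k + 12·(-3)^k = 3·(2·3^k − 2·(-3)^k) + 12·(-3)^k = 2·3^{k+1} − 6·(-3)^k + 12·(-3)^k = 2·3^{k+1} + 6·(-3)^k = 2·3^{k+1} − 2·(-3)^{k+1}.
This completes the inductive step, so b_n = 2·3^n − 2·(-3)^n for all n ≥ 1.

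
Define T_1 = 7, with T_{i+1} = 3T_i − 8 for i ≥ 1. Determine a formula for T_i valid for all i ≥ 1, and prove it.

Claim: T_i = 3^i + 4.

Base case: T_1 = 7, and 3^1 + 4 = 3 + 4 = 7.
Assume T_j = 3^j + 4 for some j ≥ 1.
Then T_{j+1} = 3T_j − 8 = 3·(3^j + 4) − 8 = 3^{j+1} + 12 − 8 = 3^{j+1} + 4.
This completes the inductive step, so T_i = 3^i + 4 for all i ≥ 1.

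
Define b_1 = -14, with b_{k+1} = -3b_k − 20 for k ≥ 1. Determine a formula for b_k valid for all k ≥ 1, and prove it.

Claim: b_k = 3·(-3)^k − 5.

Base case: b_1 = -14, and 3·(-3)^1 − 5 = -9 − 5 = -14.
Assume b_r = 3·(-3)^r − 5 for some r ≥ 1.
Then b_{r+1} = -3b_r − 20 = -3·(3·(-3)^r − 5) − 20 = -9·(-3)^r + 15 − 20 = 3·(-3)^{r+1} − 5.
Hence b_k = 3·(-3)^k − 5 for every k ≥ 1, by induction.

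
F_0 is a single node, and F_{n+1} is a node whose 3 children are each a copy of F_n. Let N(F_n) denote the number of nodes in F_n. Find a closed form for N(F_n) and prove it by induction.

Claim: N(F_n) = (3^{n+1} − 1)/2.

Base case: N(F_0) = 1, and (3^{0+1} − 1)/2 = 1.
Assume N(F_m) = (3^{m+1} − 1)/2.
Then N(F_{m+1}) = 1 + 3N(F_m) = 1 + 3·(3^{m+1} − 1)/2 = 1 + (3^{m+2} − 3)/2 = (2 + 3^{m+2} − 3)/2 = (3^{m+2} − 1)/2.
By induction, N(F_n) = (3^{n+1} − 1)/2 for all n ≥ 0.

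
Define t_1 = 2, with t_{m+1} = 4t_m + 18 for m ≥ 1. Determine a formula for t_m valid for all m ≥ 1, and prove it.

Claim: t_m = 2·4^m − 6.

Base case: t_1 = 2, and 2·4^1 − 6 = 8 − 6 = 2.
Assume t_r = 2·4^r − 6 for some r ≥ 1.
Then t_{r+1} = 4t_r + 18 = 4·(2·4^r − 6) + 18 = 8·4^r − 24 + 18 = 2·4^{r+1} − 6.
By induction, t_m = 2·4^m − 6 for all m ≥ 1.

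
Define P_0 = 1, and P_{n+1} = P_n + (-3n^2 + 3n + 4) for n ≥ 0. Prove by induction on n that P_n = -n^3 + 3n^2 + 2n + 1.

Base case: P_0 = 1, and -0^3 + 3·0^2 + 2·0 + 1 = 1.
Assume P_r = -r^3 + 3r^2 + 2r + 1.
Then P_{r+1} = P_r + (-3r^2 + 3r + 4) = (-r^3 + 3r^2 + 2r + 1) + (-3r^2 + 3r + 4) = -r^3 + 5r + 5,
and -(r+1)^3 + 3·(r+1)^2 + 2·(r+1) + 1 = -r^3 + 5r + 5.
This completes the inductive step, so P_n = -n^3 + 3n^2 + 2n + 1 for all n ≥ 0.

P_n = -n^3 + 3n^2 + 2n + 1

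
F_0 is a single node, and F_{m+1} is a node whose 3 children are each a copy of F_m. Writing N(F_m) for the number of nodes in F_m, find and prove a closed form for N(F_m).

Claim: N(F_m) = (3^{m+1} − 1)/2.

Base case: N(F_0) = 1, and (3^{0+1} − 1)/2 = 1.
Assume N(F_r) = (3^{r+1} − 1)/2.
Then N(F_{r+1}) = 1 + 3N(F_r) = 1 + 3·(3^{r+1} − 1)/2 = 1 + (3^{r+2} − 3)/2 = (2 + 3^{r+2} − 3)/2 = (3^{r+2} − 1)/2.
By induction, N(F_m) = (3^{m+1} − 1)/2 for all m ≥ 0.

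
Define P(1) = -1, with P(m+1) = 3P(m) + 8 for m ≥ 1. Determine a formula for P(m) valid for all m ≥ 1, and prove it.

Claim: P(m) = 3^m − 4.

Base case: P(1) = -1, and 3^1 − 4 = 3 − 4 = -1.
Assume P(r) = 3^r − 4 for some r ≥ 1.
Then P(r+1) = 3P(r) + 8 = 3·(3^r − 4) + 8 = 3^{r+1} − 12 + 8 = 3^{r+1} − 4.
Hence P(m) = 3^m − 4 for every m ≥ 1, by induction.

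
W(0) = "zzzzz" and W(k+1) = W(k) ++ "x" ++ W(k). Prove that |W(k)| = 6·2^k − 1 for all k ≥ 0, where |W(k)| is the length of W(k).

Base case: |W(0)| = 5, and 6·2^0 − 1 = 5.
Assume |W(m)| = 6·2^m − 1.
Then |W(m+1)| = |W(m)| + 1 + |W(m)| = 2|W(m)| + 1 = 2(6·2^m − 1) + 1 = 6·2^{m+1} − 2 + 1 = 6·2^{m+1} − 1.
This completes the inductive step, so |W(k)| = 6·2^k − 1 for all k ≥ 0.

|W(k)| = 6·2^k − 1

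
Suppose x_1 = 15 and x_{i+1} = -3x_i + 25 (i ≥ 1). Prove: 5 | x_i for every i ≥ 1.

Base case: x_1 = 15 = 5·3, so 5 | x_1.
Assume 5 | x_k, so x_k = 5t for some integer t.
Then x_{k+1} = -3x_k + 25 = -3·(5t) + 25 = 5(-3t + 5), so 5 | x_{k+1}.
By induction, 5 | x_i for all i ≥ 1.

5 | x_i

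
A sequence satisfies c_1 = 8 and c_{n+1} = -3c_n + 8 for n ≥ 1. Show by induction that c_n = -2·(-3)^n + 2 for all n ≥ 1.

Base case: c_1 = 8, and -2·(-3)^1 + 2 = 6 + 2 = 8.
Assume c_j = -2·(-3)^j + 2 for some j ≥ 1.
Then c_{j+1} = -3c_j + 8 = -3·(-2·(-3)^j + 2) + 8 = 6·(-3)^j − 6 + 8 = -2·(-3)^{j+1} + 2.
Hence c_n = -2·(-3)^n + 2 for every n ≥ 1, by induction.

c_n = -2·(-3)^n + 2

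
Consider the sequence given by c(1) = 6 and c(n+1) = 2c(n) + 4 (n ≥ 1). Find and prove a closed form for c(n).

Claim: c(n) = 5·2^n − 4.

Base case: c(1) = 6, and 5·2^1 − 4 = 10 − 4 = 6.
Assume c(r) = 5·2^r − 4 for some r ≥ 1.
Then c(r+1) = 2c(r) + 4 = 2·(5·2^r − 4) + 4 = 10·2^r − 8 + 4 = 5·2^{r+1} − 4.
By induction, c(n) = 5·2^n − 4 for all n ≥ 1.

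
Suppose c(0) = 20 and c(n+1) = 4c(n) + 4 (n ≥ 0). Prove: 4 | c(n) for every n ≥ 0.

Base case: c(0) = 20 = 4·5, so 4 | c(0).
Assume 4 | c(k), so c(k) = 4t for some integer t.
Then c(k+1) = 4c(k) + 4 = 4·(4t) + 4 = 4(4t + 1), so 4 | c(k+1).
This completes the inductive step, so 4 | c(n) for all n ≥ 0.

4 | c(n)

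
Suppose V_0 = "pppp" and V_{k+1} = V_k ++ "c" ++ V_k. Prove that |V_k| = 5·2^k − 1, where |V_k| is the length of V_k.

Base case: |V_0| = 4, and 5·2^0 − 1 = 4.
Assume |V_j| = 5·2^j − 1.
Then |V_{j+1}| = |V_j| + 1 + |V_j| = 2|V_j| + 1 = 2(5·2^j − 1) + 1 = 5·2^{j+1} − 2 + 1 = 5·2^{j+1} − 1.
By induction, |V_k| = 5·2^k − 1 for all k ≥ 0.

|V_k| = 5·2^k − 1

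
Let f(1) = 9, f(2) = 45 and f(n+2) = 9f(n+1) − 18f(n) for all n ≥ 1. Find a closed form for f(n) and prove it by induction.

Claim: f(n) = 6^n + 3^n.

Base cases: f(1) = 9 and 6^1 + 3^1 = 9; f(2) = 45 and 6^2 + 3^2 = 45.
Assume f(i) = 6^i + 3^i for all 1 ≤ i ≤ j, where j ≥ 2.
Then f(j+1) = 9f(j) − 18f(j−1) = 9·(6^j + 3^j) − 18·(6^{j−1} + 3^{j−1}) = (9·6 − 18)6^{j−1} + (9·3 − 18)3^{j−1} = 36·6^{j−1} + 9·3^{j−1} = 6^{j+1} + 3^{j+1}.
This completes the inductive step, so f(n) = 6^n + 3^n for all n ≥ 1.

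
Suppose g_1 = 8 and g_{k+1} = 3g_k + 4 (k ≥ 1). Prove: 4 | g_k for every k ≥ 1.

Base case: g_1 = 8 = 4·2, so 4 | g_1.
Assume 4 | g_m, so g_m = 4t for some integer t.
Then g_{m+1} = 3g_m + 4 = 3·(4t) + 4 = 4(3t + 1), so 4 | g_{m+1}.
Hence 4 | g_k for every k ≥ 1, by induction.

4 | g_k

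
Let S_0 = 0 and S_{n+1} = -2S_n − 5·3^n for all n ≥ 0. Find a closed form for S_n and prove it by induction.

Claim: S_n = (-2)^n − 3^n.

Base case: S_0 = 0, and (-2)^0 − 3^0 = 1 − 1 = 0.
Assume S_r = (-2)^r − 3^r for some r ≥ 0.
Then S_{r+1} = -2S_r − 5·3^r = -2·((-2)^r − 3^r) − 5·3^r = (-2)^{r+1} + 2·3^r − 5·3^r = (-2)^{r+1} − 3·3^r = (-2)^{r+1} − 3^{r+1}.
So the formula holds for r+1, and by induction S_n = (-2)^n − 3^n for all n ≥ 0.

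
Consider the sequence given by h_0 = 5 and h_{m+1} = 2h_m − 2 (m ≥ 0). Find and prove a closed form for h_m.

Claim: h_m = 3·2^m + 2.

Base case: h_0 = 5, and 3·2^0 + 2 = 3 + 2 = 5.
Assume h_j = 3·2^j + 2 for some j ≥ 0.
Then h_{j+1} = 2h_j − 2 = 2·(3·2^j + 2) − 2 = 6·2^j + 4 − 2 = 3·2^{j+1} + 2.
This completes the inductive step, so h_m = 3·2^m + 2 for all m ≥ 0.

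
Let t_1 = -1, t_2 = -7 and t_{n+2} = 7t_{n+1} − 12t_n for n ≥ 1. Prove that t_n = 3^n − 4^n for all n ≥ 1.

Base cases: t_1 = -1 and 3^1 − 4^1 = -1; t_2 = -7 and 3^2 − 4^2 = -7.
Assume t_i = 3^i − 4^i for all 1 ≤ i ≤ j, where j ≥ 2.
Then t_{j+1} = 7t_j − 12t_{j−1} = 7·(3^j − 4^j) − 12·(3^{j−1} − 4^{j−1}) = (7·3 − 12)3^{j−1} − (7·4 − 12)4^{j−1} = 9·3^{j−1} − 16·4^{j−1} = 3^{j+1} − 4^{j+1}.
So the formula holds for j+1, and by strong induction t_n = 3^n − 4^n for all n ≥ 1.

t_n = 3^n − 4^n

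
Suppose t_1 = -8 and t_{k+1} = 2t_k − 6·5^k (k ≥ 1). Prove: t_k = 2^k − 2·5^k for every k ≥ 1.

Base case: t_1 = -8, and 2^1 − 2·5^1 = 2 − 10 = -8.
Assume t_j = 2^j − 2·5^j for some j ≥ 1.
Then t_{j+1} = 2t_j − 6·5^j = 2·(2^j − 2·5^j) − 6·5^j = 2^{j+1} − 4·5^j − 6·5^j = 2^{j+1} − 10·5^j = 2^{j+1} − 2·5^{j+1}.
This completes the inductive step, so t_k = 2^k − 2·5^k for all k ≥ 1.

t_k = 2^k − 2·5^k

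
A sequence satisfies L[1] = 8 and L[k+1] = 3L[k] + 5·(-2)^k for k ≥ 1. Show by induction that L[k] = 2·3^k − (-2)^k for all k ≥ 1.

Base case: L[1] = 8, and 2·3^1 − (-2)^1 = 6 + 2 = 8.
Assume L[m] = 2·3^m − (-2)^m for some m ≥ 1.
Then L[m+1] = 3L[m] + 5·(-2)^m = 3·(2·3^m − (-2)^m) + 5·(-2)^m = 2·3^{m+1} − 3·(-2)^m + 5·(-2)^m = 2·3^{m+1} + 2·(-2)^m = 2·3^{m+1} − (-2)^{m+1}.
Hence L[k] = 2·3^k − (-2)^k for every k ≥ 1, by induction.

L[k] = 2·3^k − (-2)^k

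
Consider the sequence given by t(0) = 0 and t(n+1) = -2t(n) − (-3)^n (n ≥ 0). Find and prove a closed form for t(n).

Claim: t(n) = -(-2)^n + (-3)^n.

Base case: t(0) = 0, and -(-2)^0 + (-3)^0 = -1 + 1 = 0.
Assume t(j) = -(-2)^j + (-3)^j for some j ≥ 0.
Then t(j+1) = -2t(j) − (-3)^j = -2·(-(-2)^j + (-3)^j) − (-3)^j = -(-2)^{j+1} − 2·(-3)^j − (-3)^j = -(-2)^{j+1} − 3·(-3)^j = -(-2)^{j+1} + (-3)^{j+1}.
This completes the inductive step, so t(n) = -(-2)^n + (-3)^n for all n ≥ 0.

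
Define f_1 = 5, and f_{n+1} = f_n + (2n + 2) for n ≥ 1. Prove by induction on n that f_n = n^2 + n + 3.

Base case: f_1 = 5, and 1^2 + 1 + 3 = 5.
Assume f_k = k^2 + k + 3.
Then f_{k+1} = f_k + (2k + 2) = (k^2 + k + 3) + (2k + 2) = k^2 + 3k + 5,
and (k+1)^2 + (k+1) + 3 = k^2 + 3k + 5.
Hence f_n = n^2 + n + 3 for every n ≥ 1, by induction.

f_n = n^2 + n + 3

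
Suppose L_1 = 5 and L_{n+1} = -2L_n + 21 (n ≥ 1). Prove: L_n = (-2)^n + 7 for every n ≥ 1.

Base case: L_1 = 5, and (-2)^1 + 7 = -2 + 7 = 5.
Assume L_r = (-2)^r + 7 for some r ≥ 1.
Then L_{r+1} = -2L_r + 21 = -2·((-2)^r + 7) + 21 = -2·(-2)^r − 14 + 21 = (-2)^{r+1} + 7.
By induction, L_n = (-2)^n + 7 for all n ≥ 1.

L_n = (-2)^n + 7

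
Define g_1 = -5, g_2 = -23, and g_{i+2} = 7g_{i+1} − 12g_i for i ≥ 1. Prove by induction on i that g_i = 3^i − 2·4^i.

Base cases: g_1 = -5 and 3^1 − 2·4^1 = -5; g_2 = -23 and 3^2 − 2·4^2 = -23.
Assume g_j = 3^j − 2·4^j for all 1 ≤ j ≤ r, where r ≥ 2.
Then g_{r+1} = 7g_r − 12g_{r−1} = 7·(3^r − 2·4^r) − 12·(3^{r−1} − 2·4^{r−1}) = (7·3 − 12)3^{r−1} − 2·(7·4 − 12)4^{r−1} = 9·3^{r−1} − 32·4^{r−1} = 3^{r+1} − 2·4^{r+1}.
This completes the inductive step, so g_i = 3^i − 2·4^i for all i ≥ 1.

g_i = 3^i − 2·4^i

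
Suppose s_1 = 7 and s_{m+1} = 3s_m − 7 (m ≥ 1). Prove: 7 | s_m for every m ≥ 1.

Base case: s_1 = 7 = 7·1, so 7 | s_1.
Assume 7 | s_r, so s_r = 7t for some integer t.
Then s_{r+1} = 3s_r − 7 = 3·(7t) − 7 = 7(3t − 1), so 7 | s_{r+1}.
So the property holds for r+1, and by induction 7 | s_m for all m ≥ 1.

7 | s_m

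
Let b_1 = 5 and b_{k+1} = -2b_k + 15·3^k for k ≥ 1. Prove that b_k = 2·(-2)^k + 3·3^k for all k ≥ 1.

Base case: b_1 = 5, and 2·(-2)^1 + 3·3^1 = -4 + 9 = 5.
Assume b_j = 2·(-2)^j + 3·3^j for some j ≥ 1.
Then b_{j+1} = -2b_j + 15·3^j = -2·(2·(-2)^j + 3·3^j) + 15·3^j = 2·(-2)^{j+1} − 6·3^j + 15·3^j = 2·(-2)^{j+1} + 9·3^j = 2·(-2)^{j+1} + 3·3^{j+1}.
This completes the inductive step, so b_k = 2·(-2)^k + 3·3^k for all k ≥ 1.

b_k = 2·(-2)^k + 3·3^k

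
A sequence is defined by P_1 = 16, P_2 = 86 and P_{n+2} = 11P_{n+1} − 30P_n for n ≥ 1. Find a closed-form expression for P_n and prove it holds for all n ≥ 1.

Claim: P_n = 6^n + 2·5^n.

Base cases: P_1 = 16 and 6^1 + 2·5^1 = 16; P_2 = 86 and 6^2 + 2·5^2 = 86.
Assume P_j = 6^j + 2·5^j for all 1 ≤ j ≤ r, where r ≥ 2.
Then P_{r+1} = 11P_r − 30P_{r−1} = 11·(6^r + 2·5^r) − 30·(6^{r−1} + 2·5^{r−1}) = (11·6 − 30)6^{r−1} + 2·(11·5 − 30)5^{r−1} = 36·6^{r−1} + 50·5^{r−1} = 6^{r+1} + 2·5^{r+1}.
This completes the inductive step, so P_n = 6^n + 2·5^n for all n ≥ 1.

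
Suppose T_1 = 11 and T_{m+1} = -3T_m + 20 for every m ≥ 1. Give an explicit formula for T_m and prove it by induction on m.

Claim: T_m = -2·(-3)^m + 5.

Base case: T_1 = 11, and -2·(-3)^1 + 5 = 6 + 5 = 11.
Assume T_r = -2·(-3)^r + 5 for some r ≥ 1.
Then T_{r+1} = -3T_r + 20 = -3·(-2·(-3)^r + 5) + 20 = 6·(-3)^r − 15 + 20 = -2·(-3)^{r+1} + 5.
Hence T_m = -2·(-3)^m + 5 for every m ≥ 1, by induction.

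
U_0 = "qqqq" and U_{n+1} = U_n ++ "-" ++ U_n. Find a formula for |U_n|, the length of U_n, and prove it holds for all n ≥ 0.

Claim: |U_n| = 5·2^n − 1.

Base case: |U_0| = 4, and 5·2^0 − 1 = 4.
Assume |U_k| = 5·2^k − 1.
Then |U_{k+1}| = |U_k| + 1 + |U_k| = 2|U_k| + 1 = 2(5·2^k − 1) + 1 = 5·2^{k+1} − 2 + 1 = 5·2^{k+1} − 1.
By induction, |U_n| = 5·2^n − 1 for all n ≥ 0.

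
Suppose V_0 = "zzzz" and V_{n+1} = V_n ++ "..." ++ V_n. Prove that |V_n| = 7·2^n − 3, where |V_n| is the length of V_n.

Base case: |V_0| = 4, and 7·2^0 − 3 = 4.
Assume |V_j| = 7·2^j − 3.
Then |V_{j+1}| = |V_j| + 3 + |V_j| = 2|V_j| + 3 = 2(7·2^j − 3) + 3 = 7·2^{j+1} − 6 + 3 = 7·2^{j+1} − 3.
Hence |V_n| = 7·2^n − 3 for every n ≥ 0, by induction.

|V_n| = 7·2^n − 3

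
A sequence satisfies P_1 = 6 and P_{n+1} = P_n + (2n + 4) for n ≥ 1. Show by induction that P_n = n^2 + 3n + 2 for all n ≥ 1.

Base case: P_1 = 6, and 1^2 + 3·1 + 2 = 6.
Assume P_j = j^2 + 3j + 2.
Then P_{j+1} = P_j + (2j + 4) = (j^2 + 3j + 2) + (2j + 4) = j^2 + 5j + 6,
and (j+1)^2 + 3·(j+1) + 2 = j^2 + 5j + 6.
By induction, P_n = n^2 + 3n + 2 for all n ≥ 1.

P_n = n^2 + 3n + 2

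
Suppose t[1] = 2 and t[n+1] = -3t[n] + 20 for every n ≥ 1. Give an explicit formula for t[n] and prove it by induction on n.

Claim: t[n] = (-3)^n + 5.

Base case: t[1] = 2, and (-3)^1 + 5 = -3 + 5 = 2.
Assume t[j] = (-3)^j + 5 for some j ≥ 1.
Then t[j+1] = -3t[j] + 20 = -3·((-3)^j + 5) + 20 = -3·(-3)^j − 15 + 20 = (-3)^{j+1} + 5.
Hence t[n] = (-3)^n + 5 for every n ≥ 1, by induction.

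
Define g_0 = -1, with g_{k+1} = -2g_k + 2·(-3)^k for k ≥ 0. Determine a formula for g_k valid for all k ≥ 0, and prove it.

Claim: g_k = (-2)^k − 2·(-3)^k.

Base case: g_0 = -1, and (-2)^0 − 2·(-3)^0 = 1 − 2 = -1.
Assume g_r = (-2)^r − 2·(-3)^r for some r ≥ 0.
Then g_{r+1} = -2g_r + 2·(-3)^r = -2·((-2)^r − 2·(-3)^r) + 2·(-3)^r = (-2)^{r+1} + 4·(-3)^r + 2·(-3)^r = (-2)^{r+1} + 6·(-3)^r = (-2)^{r+1} − 2·(-3)^{r+1}.
So the formula holds for r+1, and by induction g_k = (-2)^k − 2·(-3)^k for all k ≥ 0.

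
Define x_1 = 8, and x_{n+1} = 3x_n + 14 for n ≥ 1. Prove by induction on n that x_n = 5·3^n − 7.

Base case: x_1 = 8, and 5·3^1 − 7 = 15 − 7 = 8.
Assume x_j = 5·3^j − 7 for some j ≥ 1.
Then x_{j+1} = 3x_j + 14 = 3·(5·3^j − 7) + 14 = 15·3^j − 21 + 14 = 5·3^{j+1} − 7.
Hence x_n = 5·3^n − 7 for every n ≥ 1, by induction.

x_n = 5·3^n − 7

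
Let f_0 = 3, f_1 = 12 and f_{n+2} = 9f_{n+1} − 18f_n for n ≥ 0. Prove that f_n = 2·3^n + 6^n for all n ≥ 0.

Base cases: f_0 = 3 and 2·3^0 + 6^0 = 3; f_1 = 12 and 2·3^1 + 6^1 = 12.
Assume f_j = 2·3^j + 6^j for all 0 ≤ j ≤ k, where k ≥ 1.
Then f_{k+1} = 9f_k − 18f_{k−1} = 9·(2·3^k + 6^k) − 18·(2·3^{k−1} + 6^{k−1}) = 2·(9·3 − 18)3^{k−1} + (9·6 − 18)6^{k−1} = 18·3^{k−1} + 36·6^{k−1} = 2·3^{k+1} + 6^{k+1}.
So the formula holds for k+1, and by strong induction f_n = 2·3^n + 6^n for all n ≥ 0.

f_n = 2·3^n + 6^n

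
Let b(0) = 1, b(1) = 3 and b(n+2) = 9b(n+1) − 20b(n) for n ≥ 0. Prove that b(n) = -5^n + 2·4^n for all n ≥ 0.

Base cases: b(0) = 1 and -5^0 + 2·4^0 = 1; b(1) = 3 and -5^1 + 2·4^1 = 3.
Assume b(j) = -5^j + 2·4^j for all 0 ≤ j ≤ r, where r ≥ 1.
Then b(r+1) = 9b(r) − 20b(r−1) = 9·(-5^r + 2·4^r) − 20·(-5^{r−1} + 2·4^{r−1}) = -(9·5 − 20)5^{r−1} + 2·(9·4 − 20)4^{r−1} = -25·5^{r−1} + 32·4^{r−1} = -5^{r+1} + 2·4^{r+1}.
So the formula holds for r+1, and by strong induction b(n) = -5^n + 2·4^n for all n ≥ 0.

b(n) = -5^n + 2·4^n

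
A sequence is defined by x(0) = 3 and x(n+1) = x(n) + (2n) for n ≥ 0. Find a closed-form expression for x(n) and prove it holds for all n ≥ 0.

Claim: x(n) = n^2 − n + 3.

Base case: x(0) = 3, and 0^2 − 0 + 3 = 3.
Assume x(j) = j^2 − j + 3.
Then x(j+1) = x(j) + (2j) = (j^2 − j + 3) + (2j) = j^2 + j + 3,
and (j+1)^2 − (j+1) + 3 = j^2 + j + 3.
This completes the inductive step, so x(n) = n^2 − n + 3 for all n ≥ 0.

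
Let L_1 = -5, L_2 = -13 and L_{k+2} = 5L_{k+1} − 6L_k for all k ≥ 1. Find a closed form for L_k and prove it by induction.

Claim: L_k = -3^k − 2^k.

Base cases: L_1 = -5 and -3^1 − 2^1 = -5; L_2 = -13 and -3^2 − 2^2 = -13.
Assume L_j = -3^j − 2^j for all 1 ≤ j ≤ r, where r ≥ 2.
Then L_{r+1} = 5L_r − 6L_{r−1} = 5·(-3^r − 2^r) − 6·(-3^{r−1} − 2^{r−1}) = -(5·3 − 6)3^{r−1} − (5·2 − 6)2^{r−1} = -9·3^{r−1} − 4·2^{r−1} = -3^{r+1} − 2^{r+1}.
Hence L_k = -3^k − 2^k for every k ≥ 1, by strong induction.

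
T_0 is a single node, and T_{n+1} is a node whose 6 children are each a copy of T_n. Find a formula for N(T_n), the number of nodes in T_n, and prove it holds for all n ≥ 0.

Claim: N(T_n) = (6^{n+1} − 1)/5.

Base case: N(T_0) = 1, and (6^{0+1} − 1)/5 = 1.
Assume N(T_k) = (6^{k+1} − 1)/5.
Then N(T_{k+1}) = 1 + 6N(T_k) = 1 + 6·(6^{k+1} − 1)/5 = 1 + (6^{k+2} − 6)/5 = (5 + 6^{k+2} − 6)/5 = (6^{k+2} − 1)/5.
By induction, N(T_n) = (6^{n+1} − 1)/5 for all n ≥ 0.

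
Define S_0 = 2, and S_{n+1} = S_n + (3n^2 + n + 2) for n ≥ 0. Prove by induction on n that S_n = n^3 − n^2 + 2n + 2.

Base case: S_0 = 2, and 0^3 − 0^2 + 2·0 + 2 = 2.
Assume S_m = m^3 − m^2 + 2m + 2.
Then S_{m+1} = S_m + (3m^2 + m + 2) = (m^3 − m^2 + 2m + 2) + (3m^2 + m + 2) = m^3 + 2m^2 + 3m + 4,
and (m+1)^3 − (m+1)^2 + 2·(m+1) + 2 = m^3 + 2m^2 + 3m + 4.
This completes the inductive step, so S_n = n^3 − n^2 + 2n + 2 for all n ≥ 0.

S_n = n^3 − n^2 + 2n + 2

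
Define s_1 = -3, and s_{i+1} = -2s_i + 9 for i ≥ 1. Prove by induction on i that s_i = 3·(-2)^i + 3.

Base case: s_1 = -3, and 3·(-2)^1 + 3 = -6 + 3 = -3.
Assume s_k = 3·(-2)^k + 3 for some k ≥ 1.
Then s_{k+1} = -2s_k + 9 = -2·(3·(-2)^k + 3) + 9 = -6·(-2)^k − 6 + 9 = 3·(-2)^{k+1} + 3.
So the formula holds for k+1, and by induction s_i = 3·(-2)^i + 3 for all i ≥ 1.

s_i = 3·(-2)^i + 3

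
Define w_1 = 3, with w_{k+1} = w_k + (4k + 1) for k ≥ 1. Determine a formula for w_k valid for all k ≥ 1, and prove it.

Claim: w_k = 2k^2 − k + 2.

Base case: w_1 = 3, and 2·1^2 − 1 + 2 = 3.
Assume w_j = 2j^2 − j + 2.
Then w_{j+1} = w_j + (4j + 1) = (2j^2 − j + 2) + (4j + 1) = 2j^2 + 3j + 3,
and 2·(j+1)^2 − (j+1) + 2 = 2j^2 + 3j + 3.
Hence w_k = 2k^2 − k + 2 for every k ≥ 1, by induction.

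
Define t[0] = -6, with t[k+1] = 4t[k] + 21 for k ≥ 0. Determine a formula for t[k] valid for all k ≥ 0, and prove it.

Claim: t[k] = 4^k − 7.

Base case: t[0] = -6, and 4^0 − 7 = 1 − 7 = -6.
Assume t[m] = 4^m − 7 for some m ≥ 0.
Then t[m+1] = 4t[m] + 21 = 4·(4^m − 7) + 21 = 4^{m+1} − 28 + 21 = 4^{m+1} − 7.
By induction, t[k] = 4^k − 7 for all k ≥ 0.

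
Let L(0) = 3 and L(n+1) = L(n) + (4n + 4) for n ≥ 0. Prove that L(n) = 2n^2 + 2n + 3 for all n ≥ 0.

Base case: L(0) = 3, and 2·0^2 + 2·0 + 3 = 3.
Assume L(k) = 2k^2 + 2k + 3.
Then L(k+1) = L(k) + (4k + 4) = (2k^2 + 2k + 3) + (4k + 4) = 2k^2 + 6k + 7,
and 2·(k+1)^2 + 2·(k+1) + 3 = 2k^2 + 6k + 7.
This completes the inductive step, so L(n) = 2n^2 + 2n + 3 for all n ≥ 0.

L(n) = 2n^2 + 2n + 3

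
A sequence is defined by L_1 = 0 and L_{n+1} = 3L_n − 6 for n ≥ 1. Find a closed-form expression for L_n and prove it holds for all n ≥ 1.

Claim: L_n = -3^n + 3.

Base case: L_1 = 0, and -3^1 + 3 = -3 + 3 = 0.
Assume L_k = -3^k + 3 for some k ≥ 1.
Then L_{k+1} = 3L_k − 6 = 3·(-3^k + 3) − 6 = -3^{k+1} + 9 − 6 = -3^{k+1} + 3.
This completes the inductive step, so L_n = -3^n + 3 for all n ≥ 1.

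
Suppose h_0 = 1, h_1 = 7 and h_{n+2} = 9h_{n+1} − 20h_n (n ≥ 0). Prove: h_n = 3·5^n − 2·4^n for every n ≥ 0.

Base cases: h_0 = 1 and 3·5^0 − 2·4^0 = 1; h_1 = 7 and 3·5^1 − 2·4^1 = 7.
Assume h_i = 3·5^i − 2·4^i for all 0 ≤ i ≤ j, where j ≥ 1.
Then h_{j+1} = 9h_j − 20h_{j−1} = 9·(3·5^j − 2·4^j) − 20·(3·5^{j−1} − 2·4^{j−1}) = 3·(9·5 − 20)5^{j−1} − 2·(9·4 − 20)4^{j−1} = 75·5^{j−1} − 32·4^{j−1} = 3·5^{j+1} − 2·4^{j+1}.
By strong induction, h_n = 3·5^n − 2·4^n for all n ≥ 0.

h_n = 3·5^n − 2·4^n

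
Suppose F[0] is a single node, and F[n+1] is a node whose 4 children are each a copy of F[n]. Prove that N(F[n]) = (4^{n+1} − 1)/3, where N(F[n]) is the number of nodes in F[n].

Base case: N(F[0]) = 1, and (4^{0+1} − 1)/3 = 1.
Assume N(F[m]) = (4^{m+1} − 1)/3.
Then N(F[m+1]) = 1 + 4N(F[m]) = 1 + 4·(4^{m+1} − 1)/3 = 1 + (4^{m+2} − 4)/3 = (3 + 4^{m+2} − 4)/3 = (4^{m+2} − 1)/3.
By induction, N(F[n]) = (4^{n+1} − 1)/3 for all n ≥ 0.

N(F[n]) = (4^{n+1} − 1)/3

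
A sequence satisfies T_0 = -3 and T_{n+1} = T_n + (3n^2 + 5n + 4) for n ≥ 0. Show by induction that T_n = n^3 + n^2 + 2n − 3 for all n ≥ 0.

Base case: T_0 = -3, and 0^3 + 0^2 + 2·0 − 3 = -3.
Assume T_m = m^3 + m^2 + 2m − 3.
Then T_{m+1} = T_m + (3m^2 + 5m + 4) = (m^3 + m^2 + 2m − 3) + (3m^2 + 5m + 4) = m^3 + 4m^2 + 7m + 1,
and (m+1)^3 + (m+1)^2 + 2·(m+1) − 3 = m^3 + 4m^2 + 7m + 1.
By induction, T_n = n^3 + n^2 + 2n − 3 for all n ≥ 0.

T_n = n^3 + n^2 + 2n − 3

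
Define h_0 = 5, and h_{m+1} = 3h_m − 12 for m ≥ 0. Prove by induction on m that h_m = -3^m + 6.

Base case: h_0 = 5, and -3^0 + 6 = -1 + 6 = 5.
Assume h_k = -3^k + 6 for some k ≥ 0.
Then h_{k+1} = 3h_k − 12 = 3·(-3^k + 6) − 12 = -3^{k+1} + 18 − 12 = -3^{k+1} + 6.
By induction, h_m = -3^m + 6 for all m ≥ 0.

h_m = -3^m + 6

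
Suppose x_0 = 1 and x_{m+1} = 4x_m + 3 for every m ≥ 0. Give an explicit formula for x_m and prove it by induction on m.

Claim: x_m = 2·4^m − 1.

Base case: x_0 = 1, and 2·4^0 − 1 = 2 − 1 = 1.
Assume x_j = 2·4^j − 1 for some j ≥ 0.
Then x_{j+1} = 4x_j + 3 = 4·(2·4^j − 1) + 3 = 8·4^j − 4 + 3 = 2·4^{j+1} − 1.
Hence x_m = 2·4^m − 1 for every m ≥ 0, by induction.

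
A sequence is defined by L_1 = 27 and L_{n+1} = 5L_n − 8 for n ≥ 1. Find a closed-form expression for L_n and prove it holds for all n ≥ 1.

Claim: L_n = 5^{n+1} + 2.

Base case: L_1 = 27, and 5^{1+1} + 2 = 25 + 2 = 27.
Assume L_k = 5^{k+1} + 2 for some k ≥ 1.
Then L_{k+1} = 5L_k − 8 = 5·(5^{k+1} + 2) − 8 = 5^{k+2} + 10 − 8 = 5^{k+2} + 2.
So the formula holds for k+1, and by induction L_n = 5^{n+1} + 2 for all n ≥ 1.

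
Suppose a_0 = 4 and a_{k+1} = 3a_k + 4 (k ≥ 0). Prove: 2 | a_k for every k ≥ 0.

Base case: a_0 = 4 = 2·2, so 2 | a_0.
Assume 2 | a_j, so a_j = 2t for some integer t.
Then a_{j+1} = 3a_j + 4 = 3·(2t) + 4 = 2(3t + 2), so 2 | a_{j+1}.
Hence 2 | a_k for every k ≥ 0, by induction.

2 | a_k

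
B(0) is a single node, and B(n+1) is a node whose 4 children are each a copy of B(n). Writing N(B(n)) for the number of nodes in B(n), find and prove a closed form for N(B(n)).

Claim: N(B(n)) = (4^{n+1} − 1)/3.

Base case: N(B(0)) = 1, and (4^{0+1} − 1)/3 = 1.
Assume N(B(k)) = (4^{k+1} − 1)/3.
Then N(B(k+1)) = 1 + 4N(B(k)) = 1 + 4·(4^{k+1} − 1)/3 = 1 + (4^{k+2} − 4)/3 = (3 + 4^{k+2} − 4)/3 = (4^{k+2} − 1)/3.
So the formula holds for k+1, and by induction N(B(n)) = (4^{n+1} − 1)/3 for all n ≥ 0.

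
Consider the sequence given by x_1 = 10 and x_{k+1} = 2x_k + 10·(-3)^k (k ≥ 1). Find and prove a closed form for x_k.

Claim: x_k = 2·2^k − 2·(-3)^k.

Base case: x_1 = 10, and 2·2^1 − 2·(-3)^1 = 4 + 6 = 10.
Assume x_j = 2·2^j − 2·(-3)^j for some j ≥ 1.
Then x_{j+1} = 2x_j + 10·(-3)^j = 2·(2·2^j − 2·(-3)^j) + 10·(-3)^j = 2·2^{j+1} − 4·(-3)^j + 10·(-3)^j = 2·2^{j+1} + 6·(-3)^j = 2·2^{j+1} − 2·(-3)^{j+1}.
This completes the inductive step, so x_k = 2·2^k − 2·(-3)^k for all k ≥ 1.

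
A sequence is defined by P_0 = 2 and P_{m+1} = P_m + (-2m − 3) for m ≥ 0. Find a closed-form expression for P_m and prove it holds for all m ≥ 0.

Claim: P_m = -m^2 − 2m + 2.

Base case: P_0 = 2, and -0^2 − 2·0 + 2 = 2.
Assume P_j = -j^2 − 2j + 2.
Then P_{j+1} = P_j + (-2j − 3) = (-j^2 − 2j + 2) + (-2j − 3) = -j^2 − 4j − 1,
and -(j+1)^2 − 2·(j+1) + 2 = -j^2 − 4j − 1.
By induction, P_m = -m^2 − 2m + 2 for all m ≥ 0.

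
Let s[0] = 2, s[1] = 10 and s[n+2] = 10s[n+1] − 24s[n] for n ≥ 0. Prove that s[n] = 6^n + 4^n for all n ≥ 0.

Base cases: s[0] = 2 and 6^0 + 4^0 = 2; s[1] = 10 and 6^1 + 4^1 = 10.
Assume s[i] = 6^i + 4^i for all 0 ≤ i ≤ j, where j ≥ 1.
Then s[j+1] = 10s[j] − 24s[j−1] = 10·(6^j + 4^j) − 24·(6^{j−1} + 4^{j−1}) = (10·6 − 24)6^{j−1} + (10·4 − 24)4^{j−1} = 36·6^{j−1} + 16·4^{j−1} = 6^{j+1} + 4^{j+1}.
Hence s[n] = 6^n + 4^n for every n ≥ 0, by strong induction.

s[n] = 6^n + 4^n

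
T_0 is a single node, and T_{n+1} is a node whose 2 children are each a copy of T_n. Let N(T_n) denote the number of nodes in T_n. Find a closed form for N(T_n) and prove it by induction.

Claim: N(T_n) = 2^{n+1} − 1.

Base case: N(T_0) = 1, and 2^{0+1} − 1 = 1.
Assume N(T_r) = 2^{r+1} − 1.
Then N(T_{r+1}) = 1 + 2N(T_r) = 1 + 2(2^{r+1} − 1) = 2^{r+2} − 2 + 1 = 2^{r+2} − 1.
So the formula holds for r+1, and by induction N(T_n) = 2^{n+1} − 1 for all n ≥ 0.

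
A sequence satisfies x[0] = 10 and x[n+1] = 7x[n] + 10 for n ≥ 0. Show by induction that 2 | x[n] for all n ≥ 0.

Base case: x[0] = 10 = 2·5, so 2 | x[0].
Assume 2 | x[k], so x[k] = 2t for some integer t.
Then x[k+1] = 7x[k] + 10 = 7·(2t) + 10 = 2(7t + 5), so 2 | x[k+1].
Hence 2 | x[n] for every n ≥ 0, by induction.

2 | x[n]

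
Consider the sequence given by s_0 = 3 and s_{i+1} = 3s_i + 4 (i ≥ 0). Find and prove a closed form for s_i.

Claim: s_i = 5·3^i − 2.

Base case: s_0 = 3, and 5·3^0 − 2 = 5 − 2 = 3.
Assume s_k = 5·3^k − 2 for some k ≥ 0.
Then s_{k+1} = 3s_k + 4 = 3·(5·3^k − 2) + 4 = 15·3^k − 6 + 4 = 5·3^{k+1} − 2.
By induction, s_i = 5·3^i − 2 for all i ≥ 0.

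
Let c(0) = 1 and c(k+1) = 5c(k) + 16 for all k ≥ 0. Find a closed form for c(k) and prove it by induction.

Claim: c(k) = 5^{k+1} − 4.

Base case: c(0) = 1, and 5^{0+1} − 4 = 5 − 4 = 1.
Assume c(m) = 5^{m+1} − 4 for some m ≥ 0.
Then c(m+1) = 5c(m) + 16 = 5·(5^{m+1} − 4) + 16 = 5^{m+2} − 20 + 16 = 5^{m+2} − 4.
This completes the inductive step, so c(k) = 5^{k+1} − 4 for all k ≥ 0.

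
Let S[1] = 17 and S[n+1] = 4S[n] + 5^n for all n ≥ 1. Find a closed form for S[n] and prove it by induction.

Claim: S[n] = 3·4^n + 5^n.

Base case: S[1] = 17, and 3·4^1 + 5^1 = 12 + 5 = 17.
Assume S[m] = 3·4^m + 5^m for some m ≥ 1.
Then S[m+1] = 4S[m] + 5^m = 4·(3·4^m + 5^m) + 5^m = 3·4^{m+1} + 4·5^m + 5^m = 3·4^{m+1} + 5·5^m = 3·4^{m+1} + 5^{m+1}.
This completes the inductive step, so S[n] = 3·4^n + 5^n for all n ≥ 1.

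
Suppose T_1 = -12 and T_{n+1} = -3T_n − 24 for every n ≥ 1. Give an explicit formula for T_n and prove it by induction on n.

Claim: T_n = 2·(-3)^n − 6.

Base case: T_1 = -12, and 2·(-3)^1 − 6 = -6 − 6 = -12.
Assume T_j = 2·(-3)^j − 6 for some j ≥ 1.
Then T_{j+1} = -3T_j − 24 = -3·(2·(-3)^j − 6) − 24 = -6·(-3)^j + 18 − 24 = 2·(-3)^{j+1} − 6.
By induction, T_n = 2·(-3)^n − 6 for all n ≥ 1.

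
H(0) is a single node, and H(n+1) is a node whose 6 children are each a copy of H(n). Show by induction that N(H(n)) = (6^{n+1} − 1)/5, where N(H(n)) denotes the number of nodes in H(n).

Base case: N(H(0)) = 1, and (6^{0+1} − 1)/5 = 1.
Assume N(H(r)) = (6^{r+1} − 1)/5.
Then N(H(r+1)) = 1 + 6N(H(r)) = 1 + 6·(6^{r+1} − 1)/5 = 1 + (6^{r+2} − 6)/5 = (5 + 6^{r+2} − 6)/5 = (6^{r+2} − 1)/5.
Hence N(H(n)) = (6^{n+1} − 1)/5 for every n ≥ 0, by induction.

N(H(n)) = (6^{n+1} − 1)/5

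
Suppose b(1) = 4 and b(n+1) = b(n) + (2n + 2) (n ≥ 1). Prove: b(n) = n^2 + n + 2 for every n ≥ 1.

Base case: b(1) = 4, and 1^2 + 1 + 2 = 4.
Assume b(r) = r^2 + r + 2.
Then b(r+1) = b(r) + (2r + 2) = (r^2 + r + 2) + (2r + 2) = r^2 + 3r + 4,
and (r+1)^2 + (r+1) + 2 = r^2 + 3r + 4.
Hence b(n) = n^2 + n + 2 for every n ≥ 1, by induction.

b(n) = n^2 + n + 2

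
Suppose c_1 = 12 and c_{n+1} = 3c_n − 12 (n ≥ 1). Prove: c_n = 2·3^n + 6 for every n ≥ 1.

Base case: c_1 = 12, and 2·3^1 + 6 = 6 + 6 = 12.
Assume c_j = 2·3^j + 6 for some j ≥ 1.
Then c_{j+1} = 3c_j − 12 = 3·(2·3^j + 6) − 12 = 6·3^j + 18 − 12 = 2·3^{j+1} + 6.
Hence c_n = 2·3^n + 6 for every n ≥ 1, by induction.

c_n = 2·3^n + 6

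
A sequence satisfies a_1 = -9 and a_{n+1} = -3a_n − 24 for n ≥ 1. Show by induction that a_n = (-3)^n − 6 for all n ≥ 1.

Base case: a_1 = -9, and (-3)^1 − 6 = -3 − 6 = -9.
Assume a_r = (-3)^r − 6 for some r ≥ 1.
Then a_{r+1} = -3a_r − 24 = -3·((-3)^r − 6) − 24 = -3·(-3)^r + 18 − 24 = (-3)^{r+1} − 6.
By induction, a_n = (-3)^n − 6 for all n ≥ 1.

a_n = (-3)^n − 6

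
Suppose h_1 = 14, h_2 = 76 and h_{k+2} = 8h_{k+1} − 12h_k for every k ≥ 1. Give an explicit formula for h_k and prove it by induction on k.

Claim: h_k = 2·6^k + 2^k.

Base cases: h_1 = 14 and 2·6^1 + 2^1 = 14; h_2 = 76 and 2·6^2 + 2^2 = 76.
Assume h_j = 2·6^j + 2^j for all 1 ≤ j ≤ m, where m ≥ 2.
Then h_{m+1} = 8h_m − 12h_{m−1} = 8·(2·6^m + 2^m) − 12·(2·6^{m−1} + 2^{m−1}) = 2·(8·6 − 12)6^{m−1} + (8·2 − 12)2^{m−1} = 72·6^{m−1} + 4·2^{m−1} = 2·6^{m+1} + 2^{m+1}.
So the formula holds for m+1, and by strong induction h_k = 2·6^k + 2^k for all k ≥ 1.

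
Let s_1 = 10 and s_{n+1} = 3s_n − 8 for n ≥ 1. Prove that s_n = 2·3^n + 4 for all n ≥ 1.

Base case: s_1 = 10, and 2·3^1 + 4 = 6 + 4 = 10.
Assume s_r = 2·3^r + 4 for some r ≥ 1.
Then s_{r+1} = 3s_r − 8 = 3·(2·3^r + 4) − 8 = 6·3^r + 12 − 8 = 2·3^{r+1} + 4.
So the formula holds for r+1, and by induction s_n = 2·3^n + 4 for all n ≥ 1.

s_n = 2·3^n + 4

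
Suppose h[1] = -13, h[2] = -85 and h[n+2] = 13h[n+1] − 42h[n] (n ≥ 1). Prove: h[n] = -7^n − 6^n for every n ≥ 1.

Base cases: h[1] = -13 and -7^1 − 6^1 = -13; h[2] = -85 and -7^2 − 6^2 = -85.
Assume h[j] = -7^j − 6^j for all 1 ≤ j ≤ r, where r ≥ 2.
Then h[r+1] = 13h[r] − 42h[r−1] = 13·(-7^r − 6^r) − 42·(-7^{r−1} − 6^{r−1}) = -(13·7 − 42)7^{r−1} − (13·6 − 42)6^{r−1} = -49·7^{r−1} − 36·6^{r−1} = -7^{r+1} − 6^{r+1}.
By strong induction, h[n] = -7^n − 6^n for all n ≥ 1.

h[n] = -7^n − 6^n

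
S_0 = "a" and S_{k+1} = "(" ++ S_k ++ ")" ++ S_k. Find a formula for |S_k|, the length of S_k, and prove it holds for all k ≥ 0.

Claim: |S_k| = 3·2^k − 2.

Base case: |S_0| = 1, and 3·2^0 − 2 = 1.
Assume |S_m| = 3·2^m − 2.
Then |S_{m+1}| = 1 + |S_m| + 1 + |S_m| = 2|S_m| + 2 = 2(3·2^m − 2) + 2 = 3·2^{m+1} − 4 + 2 = 3·2^{m+1} − 2.
So the formula holds for m+1, and by induction |S_k| = 3·2^k − 2 for all k ≥ 0.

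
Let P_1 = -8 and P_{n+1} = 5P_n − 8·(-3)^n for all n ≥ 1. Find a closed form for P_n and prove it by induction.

Claim: P_n = -5^n + (-3)^n.

Base case: P_1 = -8, and -5^1 + (-3)^1 = -5 − 3 = -8.
Assume P_k = -5^k + (-3)^k for some k ≥ 1.
Then P_{k+1} = 5P_k − 8·(-3)^k = 5·(-5^k + (-3)^k) − 8·(-3)^k = -5^{k+1} + 5·(-3)^k − 8·(-3)^k = -5^{k+1} − 3·(-3)^k = -5^{k+1} + (-3)^{k+1}.
Hence P_n = -5^n + (-3)^n for every n ≥ 1, by induction.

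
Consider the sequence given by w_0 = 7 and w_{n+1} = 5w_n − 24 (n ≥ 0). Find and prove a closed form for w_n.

Claim: w_n = 5^n + 6.

Base case: w_0 = 7, and 5^0 + 6 = 1 + 6 = 7.
Assume w_j = 5^j + 6 for some j ≥ 0.
Then w_{j+1} = 5w_j − 24 = 5·(5^j + 6) − 24 = 5^{j+1} + 30 − 24 = 5^{j+1} + 6.
So the formula holds for j+1, and by induction w_n = 5^n + 6 for all n ≥ 0.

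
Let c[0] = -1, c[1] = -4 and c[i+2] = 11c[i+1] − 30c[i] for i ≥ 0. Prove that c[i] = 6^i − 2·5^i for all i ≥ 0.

Base cases: c[0] = -1 and 6^0 − 2·5^0 = -1; c[1] = -4 and 6^1 − 2·5^1 = -4.
Assume c[j] = 6^j − 2·5^j for all 0 ≤ j ≤ k, where k ≥ 1.
Then c[k+1] = 11c[k] − 30c[k−1] = 11·(6^k − 2·5^k) − 30·(6^{k−1} − 2·5^{k−1}) = (11·6 − 30)6^{k−1} − 2·(11·5 − 30)5^{k−1} = 36·6^{k−1} − 50·5^{k−1} = 6^{k+1} − 2·5^{k+1}.
This completes the inductive step, so c[i] = 6^i − 2·5^i for all i ≥ 0.

c[i] = 6^i − 2·5^i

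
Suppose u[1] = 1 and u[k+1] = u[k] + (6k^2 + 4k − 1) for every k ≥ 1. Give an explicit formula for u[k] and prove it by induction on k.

Claim: u[k] = 2k^3 − k^2 − 2k + 2.

Base case: u[1] = 1, and 2·1^3 − 1^2 − 2·1 + 2 = 1.
Assume u[r] = 2r^3 − r^2 − 2r + 2.
Then u[r+1] = u[r] + (6r^2 + 4r − 1) = (2r^3 − r^2 − 2r + 2) + (6r^2 + 4r − 1) = 2r^3 + 5r^2 + 2r + 1,
and 2·(r+1)^3 − (r+1)^2 − 2·(r+1) + 2 = 2r^3 + 5r^2 + 2r + 1.
By induction, u[k] = 2k^3 − k^2 − 2k + 2 for all k ≥ 1.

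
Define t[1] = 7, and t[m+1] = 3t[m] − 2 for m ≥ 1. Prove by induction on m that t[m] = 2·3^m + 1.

Base case: t[1] = 7, and 2·3^1 + 1 = 6 + 1 = 7.
Assume t[r] = 2·3^r + 1 for some r ≥ 1.
Then t[r+1] = 3t[r] − 2 = 3·(2·3^r + 1) − 2 = 6·3^r + 3 − 2 = 2·3^{r+1} + 1.
Hence t[m] = 2·3^m + 1 for every m ≥ 1, by induction.

t[m] = 2·3^m + 1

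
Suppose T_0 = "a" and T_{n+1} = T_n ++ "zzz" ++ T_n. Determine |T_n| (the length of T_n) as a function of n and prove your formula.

Claim: |T_n| = 2^{n+2} − 3.

Base case: |T_0| = 1, and 2^{0+2} − 3 = 1.
Assume |T_j| = 2^{j+2} − 3.
Then |T_{j+1}| = |T_j| + 3 + |T_j| = 2|T_j| + 3 = 2(2^{j+2} − 3) + 3 = 2^{j+3} − 6 + 3 = 2^{j+3} − 3.
By induction, |T_n| = 2^{n+2} − 3 for all n ≥ 0.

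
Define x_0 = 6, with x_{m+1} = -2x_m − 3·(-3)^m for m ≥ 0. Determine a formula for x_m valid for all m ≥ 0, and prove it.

Claim: x_m = 3·(-2)^m + 3·(-3)^m.

Base case: x_0 = 6, and 3·(-2)^0 + 3·(-3)^0 = 3 + 3 = 6.
Assume x_k = 3·(-2)^k + 3·(-3)^k for some k ≥ 0.
Then x_{k+1} = -2x_k − 3·(-3)^k = -2·(3·(-2)^k + 3·(-3)^k) − 3·(-3)^k = 3·(-2)^{k+1} − 6·(-3)^k − 3·(-3)^k = 3·(-2)^{k+1} − 9·(-3)^k = 3·(-2)^{k+1} + 3·(-3)^{k+1}.
This completes the inductive step, so x_m = 3·(-2)^m + 3·(-3)^m for all m ≥ 0.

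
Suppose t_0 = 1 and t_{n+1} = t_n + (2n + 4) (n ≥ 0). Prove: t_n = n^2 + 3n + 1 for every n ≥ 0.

Base case: t_0 = 1, and 0^2 + 3·0 + 1 = 1.
Assume t_k = k^2 + 3k + 1.
Then t_{k+1} = t_k + (2k + 4) = (k^2 + 3k + 1) + (2k + 4) = k^2 + 5k + 5,
and (k+1)^2 + 3·(k+1) + 1 = k^2 + 5k + 5.
Hence t_n = n^2 + 3n + 1 for every n ≥ 0, by induction.

t_n = n^2 + 3n + 1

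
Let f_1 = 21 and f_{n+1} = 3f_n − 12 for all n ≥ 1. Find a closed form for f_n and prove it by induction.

Claim: f_n = 5·3^n + 6.

Base case: f_1 = 21, and 5·3^1 + 6 = 15 + 6 = 21.
Assume f_m = 5·3^m + 6 for some m ≥ 1.
Then f_{m+1} = 3f_m − 12 = 3·(5·3^m + 6) − 12 = 15·3^m + 18 − 12 = 5·3^{m+1} + 6.
Hence f_n = 5·3^n + 6 for every n ≥ 1, by induction.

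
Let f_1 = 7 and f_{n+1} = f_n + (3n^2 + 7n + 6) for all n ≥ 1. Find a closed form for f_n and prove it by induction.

Claim: f_n = n^3 + 2n^2 + 3n + 1.

Base case: f_1 = 7, and 1^3 + 2·1^2 + 3·1 + 1 = 7.
Assume f_k = k^3 + 2k^2 + 3k + 1.
Then f_{k+1} = f_k + (3k^2 + 7k + 6) = (k^3 + 2k^2 + 3k + 1) + (3k^2 + 7k + 6) = k^3 + 5k^2 + 10k + 7,
and (k+1)^3 + 2·(k+1)^2 + 3·(k+1) + 1 = k^3 + 5k^2 + 10k + 7.
This completes the inductive step, so f_n = n^3 + 2n^2 + 3n + 1 for all n ≥ 1.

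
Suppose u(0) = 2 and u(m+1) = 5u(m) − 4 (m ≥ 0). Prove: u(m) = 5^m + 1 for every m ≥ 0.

Base case: u(0) = 2, and 5^0 + 1 = 1 + 1 = 2.
Assume u(j) = 5^j + 1 for some j ≥ 0.
Then u(j+1) = 5u(j) − 4 = 5·(5^j + 1) − 4 = 5^{j+1} + 5 − 4 = 5^{j+1} + 1.
Hence u(m) = 5^m + 1 for every m ≥ 0, by induction.

u(m) = 5^m + 1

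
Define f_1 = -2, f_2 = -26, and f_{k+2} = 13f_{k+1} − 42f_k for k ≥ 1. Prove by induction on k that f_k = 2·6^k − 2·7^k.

Base cases: f_1 = -2 and 2·6^1 − 2·7^1 = -2; f_2 = -26 and 2·6^2 − 2·7^2 = -26.
Assume f_i = 2·6^i − 2·7^i for all 1 ≤ i ≤ j, where j ≥ 2.
Then f_{j+1} = 13f_j − 42f_{j−1} = 13·(2·6^j − 2·7^j) − 42·(2·6^{j−1} − 2·7^{j−1}) = 2·(13·6 − 42)6^{j−1} − 2·(13·7 − 42)7^{j−1} = 72·6^{j−1} − 98·7^{j−1} = 2·6^{j+1} − 2·7^{j+1}.
Hence f_k = 2·6^k − 2·7^k for every k ≥ 1, by strong induction.

f_k = 2·6^k − 2·7^k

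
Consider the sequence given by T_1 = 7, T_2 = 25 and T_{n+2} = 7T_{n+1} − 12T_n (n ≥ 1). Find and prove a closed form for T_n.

Claim: T_n = 3^n + 4^n.

Base cases: T_1 = 7 and 3^1 + 4^1 = 7; T_2 = 25 and 3^2 + 4^2 = 25.
Assume T_j = 3^j + 4^j for all 1 ≤ j ≤ m, where m ≥ 2.
Then T_{m+1} = 7T_m − 12T_{m−1} = 7·(3^m + 4^m) − 12·(3^{m−1} + 4^{m−1}) = (7·3 − 12)3^{m−1} + (7·4 − 12)4^{m−1} = 9·3^{m−1} + 16·4^{m−1} = 3^{m+1} + 4^{m+1}.
By strong induction, T_n = 3^n + 4^n for all n ≥ 1.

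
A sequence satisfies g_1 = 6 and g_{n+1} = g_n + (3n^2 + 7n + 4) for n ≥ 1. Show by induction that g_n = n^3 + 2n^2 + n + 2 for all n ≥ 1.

Base case: g_1 = 6, and 1^3 + 2·1^2 + 1 + 2 = 6.
Assume g_m = m^3 + 2m^2 + m + 2.
Then g_{m+1} = g_m + (3m^2 + 7m + 4) = (m^3 + 2m^2 + m + 2) + (3m^2 + 7m + 4) = m^3 + 5m^2 + 8m + 6,
and (m+1)^3 + 2·(m+1)^2 + (m+1) + 2 = m^3 + 5m^2 + 8m + 6.
By induction, g_n = n^3 + 2n^2 + n + 2 for all n ≥ 1.

g_n = n^3 + 2n^2 + n + 2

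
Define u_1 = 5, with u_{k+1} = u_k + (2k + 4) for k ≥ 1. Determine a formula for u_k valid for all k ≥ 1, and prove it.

Claim: u_k = k^2 + 3k + 1.

Base case: u_1 = 5, and 1^2 + 3·1 + 1 = 5.
Assume u_r = r^2 + 3r + 1.
Then u_{r+1} = u_r + (2r + 4) = (r^2 + 3r + 1) + (2r + 4) = r^2 + 5r + 5,
and (r+1)^2 + 3·(r+1) + 1 = r^2 + 5r + 5.
Hence u_k = k^2 + 3k + 1 for every k ≥ 1, by induction.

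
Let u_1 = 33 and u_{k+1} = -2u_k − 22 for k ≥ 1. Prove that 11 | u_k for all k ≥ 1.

Base case: u_1 = 33 = 11·3, so 11 | u_1.
Assume 11 | u_j, so u_j = 11t for some integer t.
Then u_{j+1} = -2u_j − 22 = -2·(11t) − 22 = 11(-2t − 2), so 11 | u_{j+1}.
By induction, 11 | u_k for all k ≥ 1.

11 | u_k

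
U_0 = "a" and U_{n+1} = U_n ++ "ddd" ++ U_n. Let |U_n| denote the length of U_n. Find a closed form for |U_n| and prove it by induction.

Claim: |U_n| = 2^{n+2} − 3.

Base case: |U_0| = 1, and 2^{0+2} − 3 = 1.
Assume |U_r| = 2^{r+2} − 3.
Then |U_{r+1}| = |U_r| + 3 + |U_r| = 2|U_r| + 3 = 2(2^{r+2} − 3) + 3 = 2^{r+3} − 6 + 3 = 2^{r+3} − 3.
By induction, |U_n| = 2^{n+2} − 3 for all n ≥ 0.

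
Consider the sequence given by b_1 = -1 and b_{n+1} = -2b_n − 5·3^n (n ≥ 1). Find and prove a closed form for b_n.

Claim: b_n = -(-2)^n − 3^n.

Base case: b_1 = -1, and -(-2)^1 − 3^1 = 2 − 3 = -1.
Assume b_r = -(-2)^r − 3^r for some r ≥ 1.
Then b_{r+1} = -2b_r − 5·3^r = -2·(-(-2)^r − 3^r) − 5·3^r = -(-2)^{r+1} + 2·3^r − 5·3^r = -(-2)^{r+1} − 3·3^r = -(-2)^{r+1} − 3^{r+1}.
By induction, b_n = -(-2)^n − 3^n for all n ≥ 1.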